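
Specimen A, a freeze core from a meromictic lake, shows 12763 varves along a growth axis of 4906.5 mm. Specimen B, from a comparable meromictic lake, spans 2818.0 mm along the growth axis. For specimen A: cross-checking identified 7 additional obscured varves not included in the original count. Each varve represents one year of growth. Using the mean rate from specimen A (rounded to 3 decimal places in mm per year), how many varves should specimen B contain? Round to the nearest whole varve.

Specimen A: correcting the raw count gives 12763 + 7 = 12770 true varves.
A: 4906.5 mm over 12770 years gives 4906.5 / 12770 ≈ 0.384 mm per year.
For B, 2818.0 / 0.384 = 7338.54 years ≈ 7339 varves.

7339 varves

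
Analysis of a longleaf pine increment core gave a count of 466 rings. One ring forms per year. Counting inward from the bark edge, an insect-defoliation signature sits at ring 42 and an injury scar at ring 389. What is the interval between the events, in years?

The two markers are separated by 389 − 42 = 347 rings.
One ring per year makes the interval 347 years.

347 years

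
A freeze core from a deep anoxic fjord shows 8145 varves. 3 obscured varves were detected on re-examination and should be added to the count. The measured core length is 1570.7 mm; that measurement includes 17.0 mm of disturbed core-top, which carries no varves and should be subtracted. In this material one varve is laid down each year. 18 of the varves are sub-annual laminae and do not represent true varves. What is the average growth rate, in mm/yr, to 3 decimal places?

0.191 mm/yr

Adjusted count: 8145 − 18 + 3 = 8130 varves.
The growth record spans 1570.7 − 17.0 = 1553.7 mm.
Extension rate ≈ 1553.7 / 8130 = 0.191 mm/yr.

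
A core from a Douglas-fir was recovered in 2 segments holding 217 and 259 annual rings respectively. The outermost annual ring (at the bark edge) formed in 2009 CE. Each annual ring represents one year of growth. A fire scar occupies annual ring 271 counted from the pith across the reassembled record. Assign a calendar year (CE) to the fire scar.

1804 CE

Total annual rings = 217 + 259 = 476.
Between annual ring 271 and the bark edge there are 476 − 271 = 205 annual rings.
The annual ring at the bark edge is 2009 CE, so the fire scar dates to 2009 − 205 = 1804 CE.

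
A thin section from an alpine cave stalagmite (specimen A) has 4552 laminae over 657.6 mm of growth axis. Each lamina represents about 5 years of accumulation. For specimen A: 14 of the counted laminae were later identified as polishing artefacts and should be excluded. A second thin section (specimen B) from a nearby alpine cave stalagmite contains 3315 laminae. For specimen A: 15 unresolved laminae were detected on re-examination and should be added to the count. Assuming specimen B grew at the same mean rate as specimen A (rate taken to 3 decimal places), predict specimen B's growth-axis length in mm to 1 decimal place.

Specimen A: correcting the raw count gives 4552 − 14 + 15 = 4553 true laminae.
Specimen A: at 5 years per lamina, 4553 × 5 = 22765 years.
A: Extension rate ≈ 657.6 / 22765 = 0.029 mm per year.
Specimen B: 3315 laminae at 5 years each span 3315 × 5 = 16575 years. For B, 0.029 mm/year × 16575 years = 480.7 mm.

480.7 mm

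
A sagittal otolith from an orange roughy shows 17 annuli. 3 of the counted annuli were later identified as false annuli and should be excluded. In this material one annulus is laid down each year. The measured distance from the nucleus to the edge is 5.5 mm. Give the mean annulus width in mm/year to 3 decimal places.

0.393 mm/year

True annulus count = 17 − 3 = 14.
5.5 mm over 14 years gives 5.5 / 14 ≈ 0.393 mm/year.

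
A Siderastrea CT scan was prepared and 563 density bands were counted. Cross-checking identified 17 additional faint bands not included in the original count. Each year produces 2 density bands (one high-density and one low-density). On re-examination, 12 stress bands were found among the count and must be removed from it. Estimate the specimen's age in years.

284 years

True density band count = 563 − 12 + 17 = 568.
With 2 density bands per year, 568 / 2 = 284 years.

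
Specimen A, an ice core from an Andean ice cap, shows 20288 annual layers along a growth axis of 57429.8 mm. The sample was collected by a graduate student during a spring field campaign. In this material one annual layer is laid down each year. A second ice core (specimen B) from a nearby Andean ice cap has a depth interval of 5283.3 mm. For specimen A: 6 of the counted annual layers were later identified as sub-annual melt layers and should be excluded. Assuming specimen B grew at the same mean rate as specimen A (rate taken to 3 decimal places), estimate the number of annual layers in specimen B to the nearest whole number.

Specimen A: adjusted count: 20288 − 6 = 20282 annual layers.
A: Extension rate ≈ 57429.8 / 20282 = 2.832 mm/year.
For B, 5283.3 / 2.832 = 1865.57 years ≈ 1866 annual layers.

1866 annual layers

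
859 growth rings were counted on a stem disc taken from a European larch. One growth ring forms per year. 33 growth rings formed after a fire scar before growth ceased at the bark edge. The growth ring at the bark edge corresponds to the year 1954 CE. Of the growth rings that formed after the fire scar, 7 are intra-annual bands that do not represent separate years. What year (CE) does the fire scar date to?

33 growth rings post-date the fire scar.
33 − 7 false = 26 true growth rings after the fire scar.
The growth ring at the bark edge is 1954 CE, so the fire scar dates to 1954 − 26 = 1928 CE.

1928 CE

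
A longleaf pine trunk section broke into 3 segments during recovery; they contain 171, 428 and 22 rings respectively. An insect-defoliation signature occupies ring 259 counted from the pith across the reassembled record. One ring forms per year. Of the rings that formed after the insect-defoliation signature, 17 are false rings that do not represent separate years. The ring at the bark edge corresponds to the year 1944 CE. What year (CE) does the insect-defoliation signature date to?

Total rings = 171 + 428 + 22 = 621.
Between ring 259 and the bark edge there are 621 − 259 = 362 rings.
Removing the 17 false rings leaves 362 − 17 = 345 true rings beyond the insect-defoliation signature.
1944 − 345 = 1599 CE.

1599 CE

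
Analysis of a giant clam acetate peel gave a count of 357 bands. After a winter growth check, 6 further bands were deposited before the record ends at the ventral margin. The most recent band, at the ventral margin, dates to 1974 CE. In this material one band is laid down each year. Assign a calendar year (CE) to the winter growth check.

There are 6 bands younger than the winter growth check.
1974 − 6 = 1968 CE.

1968 CE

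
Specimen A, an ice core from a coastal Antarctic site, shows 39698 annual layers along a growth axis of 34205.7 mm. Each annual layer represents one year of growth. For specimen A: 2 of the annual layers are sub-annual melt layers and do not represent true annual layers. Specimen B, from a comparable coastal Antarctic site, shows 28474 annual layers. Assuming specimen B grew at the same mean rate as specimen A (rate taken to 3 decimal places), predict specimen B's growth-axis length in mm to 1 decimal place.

Specimen A: correcting the raw count gives 39698 − 2 = 39696 true annual layers.
A: Mean rate = 34205.7 mm / 39696 years ≈ 0.862 mm per year.
B's length ≈ 0.862 × 28474 = 24544.6 mm.

24544.6 mm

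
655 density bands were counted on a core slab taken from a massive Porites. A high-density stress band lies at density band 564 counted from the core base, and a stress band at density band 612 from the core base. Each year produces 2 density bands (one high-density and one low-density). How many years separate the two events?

612 − 564 = 48 density bands lie between the two events.
With 2 density bands per year, 48 / 2 = 24 years.

24 yr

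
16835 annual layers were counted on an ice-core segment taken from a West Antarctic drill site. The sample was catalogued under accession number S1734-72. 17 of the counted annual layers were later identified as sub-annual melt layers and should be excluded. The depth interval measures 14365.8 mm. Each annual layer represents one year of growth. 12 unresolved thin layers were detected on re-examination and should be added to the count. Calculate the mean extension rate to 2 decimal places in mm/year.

Adjusted count: 16835 − 17 + 12 = 16830 annual layers.
Extension rate ≈ 14365.8 / 16830 = 0.85 mm/year.

0.85 mm/year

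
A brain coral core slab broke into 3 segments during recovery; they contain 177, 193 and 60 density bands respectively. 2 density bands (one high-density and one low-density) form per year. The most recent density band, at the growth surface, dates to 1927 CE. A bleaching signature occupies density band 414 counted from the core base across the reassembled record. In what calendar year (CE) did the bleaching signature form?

Total density bands = 177 + 193 + 60 = 430.
430 − 414 = 16 density bands lie beyond the bleaching signature toward the growth surface.
Dividing by 2 density bands per year: 16 / 2 = 8 years.
The density band at the growth surface is 1927 CE, so the bleaching signature dates to 1927 − 8 = 1919 CE.

1919 CE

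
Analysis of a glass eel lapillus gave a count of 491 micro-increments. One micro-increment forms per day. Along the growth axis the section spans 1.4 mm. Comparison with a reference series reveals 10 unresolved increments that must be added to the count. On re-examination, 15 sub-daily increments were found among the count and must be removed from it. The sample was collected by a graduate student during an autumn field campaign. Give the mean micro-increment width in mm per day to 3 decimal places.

After corrections the count is 491 − 15 + 10 = 486 micro-increments.
Mean rate = 1.4 mm / 486 days ≈ 0.003 mm per day.

0.003 mm per day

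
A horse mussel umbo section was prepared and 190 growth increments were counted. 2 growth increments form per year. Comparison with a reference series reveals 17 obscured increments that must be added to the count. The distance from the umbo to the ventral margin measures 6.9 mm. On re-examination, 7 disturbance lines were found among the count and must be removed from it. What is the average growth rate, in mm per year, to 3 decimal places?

0.069 mm per year

After corrections the count is 190 − 7 + 17 = 200 growth increments.
Dividing by 2 growth increments per year: 200 / 2 = 100 years.
6.9 mm over 100 years gives 6.9 / 100 ≈ 0.069 mm per year.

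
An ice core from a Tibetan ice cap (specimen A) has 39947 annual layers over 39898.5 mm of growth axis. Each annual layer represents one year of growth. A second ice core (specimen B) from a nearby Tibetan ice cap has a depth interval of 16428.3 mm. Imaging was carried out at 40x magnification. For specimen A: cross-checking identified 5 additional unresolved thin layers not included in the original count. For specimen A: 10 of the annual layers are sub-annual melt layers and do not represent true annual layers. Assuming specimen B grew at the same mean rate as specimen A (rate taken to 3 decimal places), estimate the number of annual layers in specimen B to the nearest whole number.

Specimen A: adjusted count: 39947 − 10 + 5 = 39942 annual layers.
A: Mean rate = 39898.5 mm / 39942 years ≈ 0.999 mm per year.
For B, 16428.3 / 0.999 = 16444.74 years ≈ 16445 annual layers.

16445 annual layers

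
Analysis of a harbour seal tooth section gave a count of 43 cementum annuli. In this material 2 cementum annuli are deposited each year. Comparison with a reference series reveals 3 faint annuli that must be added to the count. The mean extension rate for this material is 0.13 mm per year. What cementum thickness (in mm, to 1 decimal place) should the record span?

3.0 mm

True cementum annulus count = 43 + 3 = 46.
46 cementum annuli at 2 per year is 46 / 2 = 23 years.
Predicted length = 0.13 mm/year × 23 years = 3.0 mm.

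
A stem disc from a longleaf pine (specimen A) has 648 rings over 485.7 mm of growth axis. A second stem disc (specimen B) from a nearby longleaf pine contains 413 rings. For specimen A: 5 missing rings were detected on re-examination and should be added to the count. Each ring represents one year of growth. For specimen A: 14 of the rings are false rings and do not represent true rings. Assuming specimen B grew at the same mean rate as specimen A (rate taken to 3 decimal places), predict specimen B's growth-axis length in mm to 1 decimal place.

313.9 mm

Specimen A: after corrections the count is 648 − 14 + 5 = 639 rings.
A: 485.7 mm over 639 years gives 485.7 / 639 ≈ 0.760 mm/yr.
For B, 0.760 mm/year × 413 years = 313.9 mm.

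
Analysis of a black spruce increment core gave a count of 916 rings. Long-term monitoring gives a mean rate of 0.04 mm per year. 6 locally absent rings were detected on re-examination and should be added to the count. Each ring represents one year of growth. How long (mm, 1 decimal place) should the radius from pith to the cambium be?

Adjusted count: 916 + 6 = 922 rings.
922 years at 0.04 mm/year gives 0.04 × 922 = 36.9 mm.

36.9 mm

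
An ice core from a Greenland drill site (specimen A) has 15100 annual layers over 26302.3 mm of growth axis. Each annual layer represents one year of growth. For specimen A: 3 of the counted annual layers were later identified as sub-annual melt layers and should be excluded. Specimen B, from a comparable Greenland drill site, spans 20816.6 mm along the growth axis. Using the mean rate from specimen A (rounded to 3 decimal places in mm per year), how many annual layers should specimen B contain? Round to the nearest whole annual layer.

Specimen A: true annual layer count = 15100 − 3 = 15097.
A: 26302.3 mm over 15097 years gives 26302.3 / 15097 ≈ 1.742 mm per year.
Specimen B: 20816.6 mm / 1.742 mm per year = 11949.83 years ≈ 11950 annual layers.

11950 annual layers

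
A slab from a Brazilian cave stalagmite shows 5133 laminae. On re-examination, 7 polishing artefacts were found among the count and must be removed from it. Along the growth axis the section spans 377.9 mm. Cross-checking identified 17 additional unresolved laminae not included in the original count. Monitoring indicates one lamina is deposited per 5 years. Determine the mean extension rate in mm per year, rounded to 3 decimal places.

After corrections the count is 5133 − 7 + 17 = 5143 laminae.
5143 laminae at 5 years each span 5143 × 5 = 25715 years.
377.9 mm over 25715 years gives 377.9 / 25715 ≈ 0.015 mm per year.

0.015 mm per year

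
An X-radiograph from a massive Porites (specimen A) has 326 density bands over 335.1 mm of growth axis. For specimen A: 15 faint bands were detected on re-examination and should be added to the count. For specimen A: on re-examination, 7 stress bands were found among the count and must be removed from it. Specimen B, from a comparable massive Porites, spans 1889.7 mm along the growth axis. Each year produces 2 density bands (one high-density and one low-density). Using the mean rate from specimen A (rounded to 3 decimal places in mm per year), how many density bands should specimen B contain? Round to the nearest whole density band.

1883 density bands

Specimen A: correcting the raw count gives 326 − 7 + 15 = 334 true density bands.
Specimen A: with 2 density bands per year, 334 / 2 = 167 years.
A: Mean rate = 335.1 mm / 167 years ≈ 2.007 mm/year.
For B, 1889.7 / 2.007 = 941.55 years; at 2 density bands per year that is 941.55 × 2 ≈ 1883 density bands.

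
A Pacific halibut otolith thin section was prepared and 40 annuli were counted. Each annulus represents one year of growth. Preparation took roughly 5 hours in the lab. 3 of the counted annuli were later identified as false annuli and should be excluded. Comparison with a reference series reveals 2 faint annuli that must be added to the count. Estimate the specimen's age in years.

39 years

Adjusted count: 40 − 3 + 2 = 39 annuli.
With a one-to-one annulus periodicity this is 39 years.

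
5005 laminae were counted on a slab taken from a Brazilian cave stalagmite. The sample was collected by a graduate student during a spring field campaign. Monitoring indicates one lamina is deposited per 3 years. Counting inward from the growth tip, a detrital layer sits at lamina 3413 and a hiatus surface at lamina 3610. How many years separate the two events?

591 years

The two markers are separated by 3610 − 3413 = 197 laminae.
Multiplying by 3 years per lamina: 197 × 3 = 591 years.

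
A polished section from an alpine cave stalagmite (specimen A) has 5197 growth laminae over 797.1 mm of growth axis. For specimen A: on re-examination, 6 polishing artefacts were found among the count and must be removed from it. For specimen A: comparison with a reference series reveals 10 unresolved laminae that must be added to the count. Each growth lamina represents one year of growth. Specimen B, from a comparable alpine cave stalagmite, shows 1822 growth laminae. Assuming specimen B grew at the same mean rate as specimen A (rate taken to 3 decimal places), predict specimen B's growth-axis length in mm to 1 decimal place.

278.8 mm

Specimen A: adjusted count: 5197 − 6 + 10 = 5201 growth laminae.
A: Extension rate ≈ 797.1 / 5201 = 0.153 mm/yr.
Length of B = 0.153 × 1822 = 278.8 mm.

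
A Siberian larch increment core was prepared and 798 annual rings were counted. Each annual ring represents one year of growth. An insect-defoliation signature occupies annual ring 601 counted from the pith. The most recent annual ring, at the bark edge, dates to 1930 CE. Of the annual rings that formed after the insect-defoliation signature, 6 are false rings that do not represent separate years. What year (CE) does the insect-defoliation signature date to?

Between annual ring 601 and the bark edge there are 798 − 601 = 197 annual rings.
197 − 6 false = 191 true annual rings after the insect-defoliation signature.
1930 − 191 = 1739 CE.

1739 CE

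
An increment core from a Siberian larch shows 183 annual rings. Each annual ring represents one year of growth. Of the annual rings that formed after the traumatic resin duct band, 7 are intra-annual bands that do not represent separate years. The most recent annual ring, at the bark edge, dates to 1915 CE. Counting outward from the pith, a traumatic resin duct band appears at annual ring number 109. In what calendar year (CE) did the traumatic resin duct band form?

183 − 109 = 74 annual rings lie beyond the traumatic resin duct band toward the bark edge.
74 − 7 false = 67 true annual rings after the traumatic resin duct band.
The annual ring at the bark edge is 1915 CE, so the traumatic resin duct band dates to 1915 − 67 = 1848 CE.

1848 CE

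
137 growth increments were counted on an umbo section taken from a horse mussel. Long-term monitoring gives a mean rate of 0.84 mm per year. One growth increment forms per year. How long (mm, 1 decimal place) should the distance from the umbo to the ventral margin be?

The record spans 137 years at 0.84 mm per year.
Length ≈ 0.84 × 137 = 115.1 mm.

115.1 mm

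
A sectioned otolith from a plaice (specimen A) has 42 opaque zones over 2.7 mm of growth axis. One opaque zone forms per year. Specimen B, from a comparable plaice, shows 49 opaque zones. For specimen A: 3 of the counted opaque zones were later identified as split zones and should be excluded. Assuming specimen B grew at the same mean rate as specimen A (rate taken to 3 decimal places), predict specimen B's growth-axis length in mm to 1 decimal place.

Specimen A: correcting the raw count gives 42 − 3 = 39 true opaque zones.
A: Extension rate ≈ 2.7 / 39 = 0.069 mm/year.
B's length ≈ 0.069 × 49 = 3.4 mm.

3.4 mm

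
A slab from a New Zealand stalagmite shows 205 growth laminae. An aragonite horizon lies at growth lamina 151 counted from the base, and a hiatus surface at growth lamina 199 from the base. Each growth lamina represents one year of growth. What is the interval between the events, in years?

48 yr

The two markers are separated by 199 − 151 = 48 growth laminae.
At one growth lamina per year, 48 years elapsed between them.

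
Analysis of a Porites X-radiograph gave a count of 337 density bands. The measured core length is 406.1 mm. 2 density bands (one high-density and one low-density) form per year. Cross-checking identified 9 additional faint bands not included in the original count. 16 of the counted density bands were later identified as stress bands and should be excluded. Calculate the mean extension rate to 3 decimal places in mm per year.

True density band count = 337 − 16 + 9 = 330.
330 density bands at 2 per year is 330 / 2 = 165 years.
406.1 mm over 165 years gives 406.1 / 165 ≈ 2.461 mm per year.

2.461 mm per year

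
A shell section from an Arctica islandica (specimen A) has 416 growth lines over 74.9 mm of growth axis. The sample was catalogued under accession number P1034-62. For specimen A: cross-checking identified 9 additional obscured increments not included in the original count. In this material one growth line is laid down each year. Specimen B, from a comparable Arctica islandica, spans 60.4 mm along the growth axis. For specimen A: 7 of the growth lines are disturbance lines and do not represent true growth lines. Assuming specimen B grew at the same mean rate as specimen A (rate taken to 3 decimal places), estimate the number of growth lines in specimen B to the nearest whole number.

Specimen A: true growth line count = 416 − 7 + 9 = 418.
A: Extension rate ≈ 74.9 / 418 = 0.179 mm per year.
For B, 60.4 / 0.179 = 337.43 years ≈ 337 growth lines.

337 growth lines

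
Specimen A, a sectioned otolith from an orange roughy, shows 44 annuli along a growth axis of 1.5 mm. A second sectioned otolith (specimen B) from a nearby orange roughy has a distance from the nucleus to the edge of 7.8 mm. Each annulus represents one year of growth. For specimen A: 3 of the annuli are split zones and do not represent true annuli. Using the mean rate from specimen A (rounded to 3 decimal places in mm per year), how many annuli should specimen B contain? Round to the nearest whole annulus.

211 annuli

Specimen A: correcting the raw count gives 44 − 3 = 41 true annuli.
A: 1.5 mm over 41 years gives 1.5 / 41 ≈ 0.037 mm per year.
B spans 7.8 / 0.037 = 210.81 years ≈ 211 annuli.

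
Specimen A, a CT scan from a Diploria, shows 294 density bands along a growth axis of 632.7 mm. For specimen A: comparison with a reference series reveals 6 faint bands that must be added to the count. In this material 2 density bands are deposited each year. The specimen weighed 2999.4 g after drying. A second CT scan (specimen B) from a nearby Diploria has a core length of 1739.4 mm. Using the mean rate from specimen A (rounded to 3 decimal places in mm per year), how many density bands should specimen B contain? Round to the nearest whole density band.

825 density bands

Specimen A: after corrections the count is 294 + 6 = 300 density bands.
Specimen A: dividing by 2 density bands per year: 300 / 2 = 150 years.
A: Extension rate ≈ 632.7 / 150 = 4.218 mm/year.
Specimen B: 1739.4 mm / 4.218 mm per year = 412.38 years; at 2 density bands per year that is 412.38 × 2 ≈ 825 density bands.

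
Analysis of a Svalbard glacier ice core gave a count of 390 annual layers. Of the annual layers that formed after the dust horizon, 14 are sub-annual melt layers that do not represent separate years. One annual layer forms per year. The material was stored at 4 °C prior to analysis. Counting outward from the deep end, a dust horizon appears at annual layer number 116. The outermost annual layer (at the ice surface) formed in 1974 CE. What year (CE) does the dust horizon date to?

1714 CE

The dust horizon sits at annual layer 116 from the deep end, so 390 − 116 = 274 annual layers formed after it.
Excluding 14 false annual layers: 274 − 14 = 260.
The annual layer at the ice surface is 1974 CE, so the dust horizon dates to 1974 − 260 = 1714 CE.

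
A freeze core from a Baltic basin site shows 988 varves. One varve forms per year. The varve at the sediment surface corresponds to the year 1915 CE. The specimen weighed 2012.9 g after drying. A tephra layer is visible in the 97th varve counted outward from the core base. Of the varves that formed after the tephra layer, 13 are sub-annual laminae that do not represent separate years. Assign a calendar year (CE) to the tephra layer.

988 − 97 = 891 varves lie beyond the tephra layer toward the sediment surface.
891 − 13 false = 878 true varves after the tephra layer.
Counting back 878 years from 1915 CE places the tephra layer in 1915 − 878 = 1037 CE.

1037 CE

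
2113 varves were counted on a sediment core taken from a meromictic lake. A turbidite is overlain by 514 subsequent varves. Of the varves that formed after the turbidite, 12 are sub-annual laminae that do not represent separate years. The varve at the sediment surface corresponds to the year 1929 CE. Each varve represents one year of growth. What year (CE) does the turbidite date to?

1427 CE

There are 514 varves younger than the turbidite.
Removing the 12 false varves leaves 514 − 12 = 502 true varves beyond the turbidite.
The varve at the sediment surface is 1929 CE, so the turbidite dates to 1929 − 502 = 1427 CE.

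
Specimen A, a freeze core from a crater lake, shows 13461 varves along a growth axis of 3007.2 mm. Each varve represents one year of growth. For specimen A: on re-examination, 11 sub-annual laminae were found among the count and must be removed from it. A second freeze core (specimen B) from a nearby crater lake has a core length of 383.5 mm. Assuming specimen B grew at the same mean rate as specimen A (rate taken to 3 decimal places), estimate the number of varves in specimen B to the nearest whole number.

1712 varves

Specimen A: after corrections the count is 13461 − 11 = 13450 varves.
A: 3007.2 mm over 13450 years gives 3007.2 / 13450 ≈ 0.224 mm/year.
B spans 383.5 / 0.224 = 1712.05 years ≈ 1712 varves.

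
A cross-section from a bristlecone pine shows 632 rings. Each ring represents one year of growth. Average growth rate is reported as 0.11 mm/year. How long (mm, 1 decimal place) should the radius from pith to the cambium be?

69.5 mm

The record spans 632 years at 0.11 mm per year.
Length ≈ 0.11 × 632 = 69.5 mm.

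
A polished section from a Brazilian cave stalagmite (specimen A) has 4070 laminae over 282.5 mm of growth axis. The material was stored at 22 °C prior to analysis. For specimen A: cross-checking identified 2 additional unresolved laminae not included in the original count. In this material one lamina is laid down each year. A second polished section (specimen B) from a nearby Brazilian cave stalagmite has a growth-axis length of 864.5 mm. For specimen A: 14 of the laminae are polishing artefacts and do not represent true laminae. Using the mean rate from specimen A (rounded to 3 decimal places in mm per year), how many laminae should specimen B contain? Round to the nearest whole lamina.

12350 laminae

Specimen A: adjusted count: 4070 − 14 + 2 = 4058 laminae.
A: Mean rate = 282.5 mm / 4058 years ≈ 0.070 mm/yr.
For B, 864.5 / 0.070 = 12350.00 years ≈ 12350 laminae.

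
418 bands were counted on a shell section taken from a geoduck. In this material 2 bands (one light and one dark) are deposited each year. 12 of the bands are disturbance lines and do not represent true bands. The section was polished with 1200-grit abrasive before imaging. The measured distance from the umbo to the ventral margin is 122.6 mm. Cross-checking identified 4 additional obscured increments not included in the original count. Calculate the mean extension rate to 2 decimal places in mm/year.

Correcting the raw count gives 418 − 12 + 4 = 410 true bands.
410 bands at 2 per year is 410 / 2 = 205 years.
Mean rate = 122.6 mm / 205 years ≈ 0.60 mm/year.

0.60 mm/year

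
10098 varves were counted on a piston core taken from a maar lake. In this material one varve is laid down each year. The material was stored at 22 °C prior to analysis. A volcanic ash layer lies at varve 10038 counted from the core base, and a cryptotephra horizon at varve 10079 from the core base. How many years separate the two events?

The two markers are separated by 10079 − 10038 = 41 varves.
That is 41 years at one varve per year.

41 yr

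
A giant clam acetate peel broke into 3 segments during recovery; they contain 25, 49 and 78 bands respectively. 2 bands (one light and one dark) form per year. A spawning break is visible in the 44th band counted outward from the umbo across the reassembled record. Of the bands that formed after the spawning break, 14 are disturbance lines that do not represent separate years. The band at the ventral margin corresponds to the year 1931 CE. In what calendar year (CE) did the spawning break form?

Total bands = 25 + 49 + 78 = 152.
Between band 44 and the ventral margin there are 152 − 44 = 108 bands.
Excluding 14 false bands: 108 − 14 = 94.
94 bands at 2 per year is 94 / 2 = 47 years.
1931 − 47 = 1884 CE.

1884 CE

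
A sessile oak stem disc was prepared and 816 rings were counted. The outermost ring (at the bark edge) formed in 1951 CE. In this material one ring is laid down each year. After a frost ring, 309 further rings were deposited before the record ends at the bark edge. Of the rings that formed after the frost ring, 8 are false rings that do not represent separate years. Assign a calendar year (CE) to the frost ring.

There are 309 rings younger than the frost ring.
Excluding 8 false rings: 309 − 8 = 301.
Counting back 301 years from 1951 CE places the frost ring in 1951 − 301 = 1650 CE.

1650 CE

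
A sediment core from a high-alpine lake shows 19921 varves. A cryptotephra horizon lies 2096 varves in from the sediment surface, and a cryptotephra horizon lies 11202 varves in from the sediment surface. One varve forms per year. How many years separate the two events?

9106 yr

Separation: 11202 − 2096 = 9106 varves.
One varve per year makes the interval 9106 years.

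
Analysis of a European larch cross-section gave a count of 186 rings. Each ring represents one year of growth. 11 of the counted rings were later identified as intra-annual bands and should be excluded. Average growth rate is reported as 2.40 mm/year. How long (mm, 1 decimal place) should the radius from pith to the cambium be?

420.0 mm

Correcting the raw count gives 186 − 11 = 175 true rings.
Predicted length = 2.40 mm/year × 175 years = 420.0 mm.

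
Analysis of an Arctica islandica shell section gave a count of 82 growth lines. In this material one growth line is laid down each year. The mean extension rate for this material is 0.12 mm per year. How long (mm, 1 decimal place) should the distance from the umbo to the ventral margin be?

9.8 mm

82 years of growth are recorded.
Length ≈ 0.12 × 82 = 9.8 mm.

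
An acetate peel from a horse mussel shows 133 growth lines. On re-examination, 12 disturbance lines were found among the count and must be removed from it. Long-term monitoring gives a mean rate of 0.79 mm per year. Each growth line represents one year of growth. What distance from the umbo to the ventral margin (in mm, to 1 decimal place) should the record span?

Adjusted count: 133 − 12 = 121 growth lines.
Predicted length = 0.79 mm/year × 121 years = 95.6 mm.

95.6 mm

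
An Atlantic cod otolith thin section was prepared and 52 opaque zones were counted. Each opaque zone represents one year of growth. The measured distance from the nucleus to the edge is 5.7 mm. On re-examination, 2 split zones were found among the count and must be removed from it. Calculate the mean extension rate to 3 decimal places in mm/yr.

After corrections the count is 52 − 2 = 50 opaque zones.
5.7 mm over 50 years gives 5.7 / 50 ≈ 0.114 mm/yr.

0.114 mm/yr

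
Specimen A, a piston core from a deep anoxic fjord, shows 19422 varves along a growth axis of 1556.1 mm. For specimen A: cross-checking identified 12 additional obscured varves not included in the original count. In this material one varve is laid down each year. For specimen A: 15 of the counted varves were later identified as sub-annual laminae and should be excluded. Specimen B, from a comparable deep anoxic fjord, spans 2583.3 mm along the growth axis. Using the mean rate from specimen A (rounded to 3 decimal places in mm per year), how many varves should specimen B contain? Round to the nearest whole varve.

32291 varves

Specimen A: correcting the raw count gives 19422 − 15 + 12 = 19419 true varves.
A: 1556.1 mm over 19419 years gives 1556.1 / 19419 ≈ 0.080 mm/year.
B spans 2583.3 / 0.080 = 32291.25 years ≈ 32291 varves.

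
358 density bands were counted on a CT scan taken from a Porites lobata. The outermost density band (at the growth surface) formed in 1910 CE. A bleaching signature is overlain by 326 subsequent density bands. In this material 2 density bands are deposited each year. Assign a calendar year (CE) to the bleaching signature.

1747 CE

There are 326 density bands younger than the bleaching signature.
Dividing by 2 density bands per year: 326 / 2 = 163 years.
1910 − 163 = 1747 CE.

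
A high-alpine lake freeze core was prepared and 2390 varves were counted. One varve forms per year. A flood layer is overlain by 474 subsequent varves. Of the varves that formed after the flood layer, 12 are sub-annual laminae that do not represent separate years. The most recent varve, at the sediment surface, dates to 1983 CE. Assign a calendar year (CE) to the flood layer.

1521 CE

474 varves formed after the flood layer.
Removing the 12 false varves leaves 474 − 12 = 462 true varves beyond the flood layer.
1983 − 462 = 1521 CE.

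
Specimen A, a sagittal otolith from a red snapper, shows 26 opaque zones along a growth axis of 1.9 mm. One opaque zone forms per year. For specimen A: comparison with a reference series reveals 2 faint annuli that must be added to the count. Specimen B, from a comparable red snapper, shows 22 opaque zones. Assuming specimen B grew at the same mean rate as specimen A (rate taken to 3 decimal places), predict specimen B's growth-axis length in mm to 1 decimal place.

Specimen A: correcting the raw count gives 26 + 2 = 28 true opaque zones.
A: Mean rate = 1.9 mm / 28 years ≈ 0.068 mm/year.
B's length ≈ 0.068 × 22 = 1.5 mm.

1.5 mm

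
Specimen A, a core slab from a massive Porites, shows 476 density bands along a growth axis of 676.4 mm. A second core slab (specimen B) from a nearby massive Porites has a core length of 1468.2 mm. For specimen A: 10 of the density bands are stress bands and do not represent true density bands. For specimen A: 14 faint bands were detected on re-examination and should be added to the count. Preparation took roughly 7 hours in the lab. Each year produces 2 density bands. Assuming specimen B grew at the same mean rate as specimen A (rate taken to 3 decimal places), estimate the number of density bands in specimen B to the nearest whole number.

1042 density bands

Specimen A: correcting the raw count gives 476 − 10 + 14 = 480 true density bands.
Specimen A: dividing by 2 density bands per year: 480 / 2 = 240 years.
A: 676.4 mm over 240 years gives 676.4 / 240 ≈ 2.818 mm/year.
B spans 1468.2 / 2.818 = 521.01 years; at 2 density bands per year that is 521.01 × 2 ≈ 1042 density bands.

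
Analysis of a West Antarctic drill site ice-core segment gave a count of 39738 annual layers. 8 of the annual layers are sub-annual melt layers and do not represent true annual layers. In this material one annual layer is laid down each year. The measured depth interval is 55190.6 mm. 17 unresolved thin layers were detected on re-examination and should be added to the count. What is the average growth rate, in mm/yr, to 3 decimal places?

1.389 mm/yr

Correcting the raw count gives 39738 − 8 + 17 = 39747 true annual layers.
Extension rate ≈ 55190.6 / 39747 = 1.389 mm/yr.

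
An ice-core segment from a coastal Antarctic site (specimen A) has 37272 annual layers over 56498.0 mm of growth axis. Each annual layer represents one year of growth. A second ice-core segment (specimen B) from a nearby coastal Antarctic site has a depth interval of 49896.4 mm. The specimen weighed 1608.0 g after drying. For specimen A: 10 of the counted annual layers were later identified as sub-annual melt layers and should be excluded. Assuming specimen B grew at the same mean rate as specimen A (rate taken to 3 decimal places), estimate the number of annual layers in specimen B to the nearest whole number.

Specimen A: correcting the raw count gives 37272 − 10 = 37262 true annual layers.
A: Mean rate = 56498.0 mm / 37262 years ≈ 1.516 mm/year.
For B, 49896.4 / 1.516 = 32913.19 years ≈ 32913 annual layers.

32913 annual layers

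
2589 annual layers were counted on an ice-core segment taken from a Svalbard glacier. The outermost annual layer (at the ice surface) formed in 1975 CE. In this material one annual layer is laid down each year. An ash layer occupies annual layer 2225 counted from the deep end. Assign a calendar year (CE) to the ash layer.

1611 CE

Between annual layer 2225 and the ice surface there are 2589 − 2225 = 364 annual layers.
1975 − 364 = 1611 CE.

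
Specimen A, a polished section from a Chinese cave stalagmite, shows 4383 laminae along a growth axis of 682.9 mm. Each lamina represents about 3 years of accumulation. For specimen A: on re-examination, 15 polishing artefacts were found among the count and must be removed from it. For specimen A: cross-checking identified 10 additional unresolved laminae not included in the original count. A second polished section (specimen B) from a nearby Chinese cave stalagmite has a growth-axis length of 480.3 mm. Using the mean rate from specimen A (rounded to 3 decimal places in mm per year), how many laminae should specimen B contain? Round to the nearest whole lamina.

Specimen A: after corrections the count is 4383 − 15 + 10 = 4378 laminae.
Specimen A: at 3 years per lamina, 4378 × 3 = 13134 years.
A: 682.9 mm over 13134 years gives 682.9 / 13134 ≈ 0.052 mm per year.
B spans 480.3 / 0.052 = 9236.54 years; at 3 years per lamina that is 9236.54 / 3 ≈ 3079 laminae.

3079 laminae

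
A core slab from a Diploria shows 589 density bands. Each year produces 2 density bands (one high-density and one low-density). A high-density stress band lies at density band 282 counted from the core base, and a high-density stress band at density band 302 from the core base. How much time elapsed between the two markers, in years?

10 years

Separation: 302 − 282 = 20 density bands.
With 2 density bands per year, 20 / 2 = 10 years.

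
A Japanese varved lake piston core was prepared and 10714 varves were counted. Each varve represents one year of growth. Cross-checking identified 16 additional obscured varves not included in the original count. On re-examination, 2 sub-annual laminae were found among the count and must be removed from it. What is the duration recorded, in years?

After corrections the count is 10714 − 2 + 16 = 10728 varves.
One varve per year makes the duration 10728 years.

10728 yr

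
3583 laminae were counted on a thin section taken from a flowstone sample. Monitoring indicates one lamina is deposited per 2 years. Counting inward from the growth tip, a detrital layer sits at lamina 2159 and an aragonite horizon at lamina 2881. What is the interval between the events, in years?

1444 yr

Separation: 2881 − 2159 = 722 laminae.
Multiplying by 2 years per lamina: 722 × 2 = 1444 years.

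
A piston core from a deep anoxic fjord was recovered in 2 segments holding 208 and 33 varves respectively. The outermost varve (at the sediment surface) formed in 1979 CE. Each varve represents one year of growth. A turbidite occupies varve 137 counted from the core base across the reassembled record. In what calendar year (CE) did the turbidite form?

Total varves = 208 + 33 = 241.
241 − 137 = 104 varves lie beyond the turbidite toward the sediment surface.
Counting back 104 years from 1979 CE places the turbidite in 1979 − 104 = 1875 CE.

1875 CE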